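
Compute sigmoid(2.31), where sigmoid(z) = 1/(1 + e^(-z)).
0.9097

sigmoid(2.31) = 1/(1 + e^(-2.31)) = 1/(1 + 0.09926) = 0.9097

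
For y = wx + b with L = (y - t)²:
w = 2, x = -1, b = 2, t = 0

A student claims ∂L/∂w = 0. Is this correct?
Correct

y = (2)(-1) + 2 = 0
∂L/∂y = 2(y - t) = 2(0 - 0) = 0
∂y/∂w = x = -1
∂L/∂w = 0 × -1 = 0

Claimed value: 0
Correct: The correct gradient is 0.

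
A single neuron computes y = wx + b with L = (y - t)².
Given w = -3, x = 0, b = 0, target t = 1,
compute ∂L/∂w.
∂L/∂w = 0

y = wx + b = (-3)(0) + 0 = 0
∂L/∂y = 2(y - t) = 2(0 - 1) = -2
∂y/∂w = x = 0
∂L/∂w = ∂L/∂y · ∂y/∂w = -2 × 0 = 0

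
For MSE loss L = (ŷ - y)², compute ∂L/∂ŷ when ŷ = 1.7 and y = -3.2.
∂L/∂ŷ = 9.8

∂L/∂ŷ = 2(ŷ - y) = 2(1.7 - -3.2) = 2(4.9) = 9.8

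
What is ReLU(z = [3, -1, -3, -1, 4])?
h = [3, 0, 0, 0, 4]

ReLU applied element-wise: max(0,3)=3, max(0,-1)=0, max(0,-3)=0, max(0,-1)=0, max(0,4)=4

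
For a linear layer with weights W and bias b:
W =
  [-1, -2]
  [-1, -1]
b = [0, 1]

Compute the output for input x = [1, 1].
y = [-3, -1]

Wx = [-1×1 + -2×1, -1×1 + -1×1]
   = [-3, -2]
y = Wx + b = [-3 + 0, -2 + 1] = [-3, -1]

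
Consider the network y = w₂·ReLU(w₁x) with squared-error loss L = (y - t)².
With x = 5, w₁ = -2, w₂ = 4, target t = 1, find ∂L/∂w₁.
∂L/∂w₁ = 0

Forward pass:
z = w₁x = -2×5 = -10
h = ReLU(-10) = 0
y = w₂h = 4×0 = 0

Backward pass:
∂L/∂y = 2(y - t) = 2(0 - 1) = -2
∂y/∂h = w₂ = 4
∂h/∂z = 0 (ReLU derivative)
∂z/∂w₁ = x = 5

∂L/∂w₁ = -2 × 4 × 0 × 5 = 0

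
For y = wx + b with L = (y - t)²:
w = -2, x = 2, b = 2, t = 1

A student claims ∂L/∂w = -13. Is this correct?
Incorrect

y = (-2)(2) + 2 = -2
∂L/∂y = 2(y - t) = 2(-2 - 1) = -6
∂y/∂w = x = 2
∂L/∂w = -6 × 2 = -12

Claimed value: -13
Incorrect: The correct gradient is -12.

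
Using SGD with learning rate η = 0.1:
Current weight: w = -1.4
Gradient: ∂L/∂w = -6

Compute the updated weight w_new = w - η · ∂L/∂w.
w_new = -0.8

w_new = w - η·∂L/∂w = -1.4 - 0.1×(-6) = -1.4 - (-0.6) = -0.8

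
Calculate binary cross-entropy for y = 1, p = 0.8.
L = 0.2231

L = -1·log(0.8) - 0·log(0.2) = -log(0.8) = 0.2231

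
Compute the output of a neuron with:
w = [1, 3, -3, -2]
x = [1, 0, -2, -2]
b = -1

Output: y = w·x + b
y = 10

y = (1)(1) + (3)(0) + (-3)(-2) + (-2)(-2) + -1 = 10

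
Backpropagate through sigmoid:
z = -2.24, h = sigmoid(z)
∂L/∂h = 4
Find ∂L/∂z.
∂L/∂z = 0.3478

σ(-2.24) = 0.09622
σ'(-2.24) = σ(-2.24)(1 - σ(-2.24)) = 0.09622 × 0.9038 = 0.08696
∂L/∂z = ∂L/∂h · σ'(z) = 4 × 0.08696 = 0.3478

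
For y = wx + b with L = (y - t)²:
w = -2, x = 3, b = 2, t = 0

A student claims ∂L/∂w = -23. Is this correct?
Incorrect

y = (-2)(3) + 2 = -4
∂L/∂y = 2(y - t) = 2(-4 - 0) = -8
∂y/∂w = x = 3
∂L/∂w = -8 × 3 = -24

Claimed value: -23
Incorrect: The correct gradient is -24.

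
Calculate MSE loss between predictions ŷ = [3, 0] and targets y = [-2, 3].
MSE = 17

MSE = (1/2)((3--2)² + (0-3)²) = (1/2)(25 + 9) = 17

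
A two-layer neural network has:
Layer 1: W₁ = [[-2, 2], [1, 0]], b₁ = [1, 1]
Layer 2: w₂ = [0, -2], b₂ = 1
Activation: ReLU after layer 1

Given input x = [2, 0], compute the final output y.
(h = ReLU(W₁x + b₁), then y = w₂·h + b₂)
y = -5

Layer 1 pre-activation: z₁ = [-3, 3]
After ReLU: h = [0, 3]
Layer 2 output: y = 0×0 + -2×3 + 1 = -5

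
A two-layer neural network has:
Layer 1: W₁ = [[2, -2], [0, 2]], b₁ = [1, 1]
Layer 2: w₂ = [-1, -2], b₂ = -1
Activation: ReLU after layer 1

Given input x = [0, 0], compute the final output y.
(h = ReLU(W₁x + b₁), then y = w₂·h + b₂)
y = -4

Layer 1 pre-activation: z₁ = [1, 1]
After ReLU: h = [1, 1]
Layer 2 output: y = -1×1 + -2×1 + -1 = -4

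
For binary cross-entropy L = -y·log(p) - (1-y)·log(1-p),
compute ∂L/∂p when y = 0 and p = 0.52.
∂L/∂p = 2.083

∂L/∂p = -y/p + (1-y)/(1-p) = 0 + 1/0.48 = 2.083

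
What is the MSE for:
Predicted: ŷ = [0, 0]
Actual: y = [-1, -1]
MSE = 1

MSE = (1/2)((0--1)² + (0--1)²) = (1/2)(1 + 1) = 1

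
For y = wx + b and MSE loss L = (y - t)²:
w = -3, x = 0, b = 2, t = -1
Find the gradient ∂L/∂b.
∂L/∂b = 6

y = wx + b = (-3)(0) + 2 = 2
∂L/∂y = 2(y - t) = 2(2 - -1) = 6
∂y/∂b = 1
∂L/∂b = ∂L/∂y · ∂y/∂b = 6 × 1 = 6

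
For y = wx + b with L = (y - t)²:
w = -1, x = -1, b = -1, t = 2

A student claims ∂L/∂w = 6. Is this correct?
Incorrect

y = (-1)(-1) + -1 = 0
∂L/∂y = 2(y - t) = 2(0 - 2) = -4
∂y/∂w = x = -1
∂L/∂w = -4 × -1 = 4

Claimed value: 6
Incorrect: The correct gradient is 4.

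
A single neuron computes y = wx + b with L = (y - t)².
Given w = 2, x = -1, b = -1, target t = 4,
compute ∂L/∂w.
∂L/∂w = 14

y = wx + b = (2)(-1) + -1 = -3
∂L/∂y = 2(y - t) = 2(-3 - 4) = -14
∂y/∂w = x = -1
∂L/∂w = ∂L/∂y · ∂y/∂w = -14 × -1 = 14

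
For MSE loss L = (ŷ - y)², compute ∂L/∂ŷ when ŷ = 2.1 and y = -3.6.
∂L/∂ŷ = 11.4

∂L/∂ŷ = 2(ŷ - y) = 2(2.1 - -3.6) = 2(5.7) = 11.4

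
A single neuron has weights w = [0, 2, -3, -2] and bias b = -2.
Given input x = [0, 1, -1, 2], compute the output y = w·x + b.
y = -1

y = (0)(0) + (2)(1) + (-3)(-1) + (-2)(2) + -2 = -1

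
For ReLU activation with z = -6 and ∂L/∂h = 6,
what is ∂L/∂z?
∂L/∂z = 0

h = ReLU(-6) = 0
Since z < 0: ∂h/∂z = 0
∂L/∂z = ∂L/∂h · ∂h/∂z = 6 × 0 = 0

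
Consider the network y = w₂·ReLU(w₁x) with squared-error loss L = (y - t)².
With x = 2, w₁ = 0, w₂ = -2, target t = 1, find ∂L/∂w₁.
∂L/∂w₁ = 0

Forward pass:
z = w₁x = 0×2 = 0
h = ReLU(0) = 0
y = w₂h = -2×0 = 0

Backward pass:
∂L/∂y = 2(y - t) = 2(0 - 1) = -2
∂y/∂h = w₂ = -2
∂h/∂z = 0 (ReLU derivative)
∂z/∂w₁ = x = 2

∂L/∂w₁ = -2 × -2 × 0 × 2 = 0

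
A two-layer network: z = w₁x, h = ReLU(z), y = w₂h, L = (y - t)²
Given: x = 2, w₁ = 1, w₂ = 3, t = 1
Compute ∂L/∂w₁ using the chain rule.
∂L/∂w₁ = 60

Forward pass:
z = w₁x = 1×2 = 2
h = ReLU(2) = 2
y = w₂h = 3×2 = 6

Backward pass:
∂L/∂y = 2(y - t) = 2(6 - 1) = 10
∂y/∂h = w₂ = 3
∂h/∂z = 1 (ReLU derivative)
∂z/∂w₁ = x = 2

∂L/∂w₁ = 10 × 3 × 1 × 2 = 60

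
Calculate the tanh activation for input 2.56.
0.9881

tanh(2.56) = (e^(2.56) - e^(-2.56))/(e^(2.56) + e^(-2.56)) = 0.9881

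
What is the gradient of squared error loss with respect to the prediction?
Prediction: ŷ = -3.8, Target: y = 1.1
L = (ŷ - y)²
∂L/∂ŷ = -9.8

∂L/∂ŷ = 2(ŷ - y) = 2(-3.8 - 1.1) = 2(-4.9) = -9.8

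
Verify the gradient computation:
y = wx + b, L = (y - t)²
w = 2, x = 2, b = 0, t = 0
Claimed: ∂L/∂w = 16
Correct

y = (2)(2) + 0 = 4
∂L/∂y = 2(y - t) = 2(4 - 0) = 8
∂y/∂w = x = 2
∂L/∂w = 8 × 2 = 16

Claimed value: 16
Correct: The correct gradient is 16.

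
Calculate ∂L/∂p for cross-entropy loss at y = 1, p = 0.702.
∂L/∂p = -1.425

∂L/∂p = -y/p + (1-y)/(1-p) = -1/0.702 + 0 = -1.425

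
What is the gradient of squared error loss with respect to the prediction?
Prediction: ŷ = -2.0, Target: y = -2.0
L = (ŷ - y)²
∂L/∂ŷ = 0.0

∂L/∂ŷ = 2(ŷ - y) = 2(-2.0 - -2.0) = 2(0.0) = 0.0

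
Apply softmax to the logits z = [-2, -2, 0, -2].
p = [0.0963, 0.0963, 0.7112, 0.0963]

exp(z) = [0.1353, 0.1353, 1, 0.1353]
Sum = 1.406
p = [0.0963, 0.0963, 0.7112, 0.0963]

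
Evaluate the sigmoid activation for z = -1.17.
0.2369

sigmoid(-1.17) = 1/(1 + e^(1.17)) = 1/(1 + 3.222) = 0.2369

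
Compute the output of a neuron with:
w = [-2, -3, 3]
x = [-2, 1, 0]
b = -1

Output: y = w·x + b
y = 0

y = (-2)(-2) + (-3)(1) + (3)(0) + -1 = 0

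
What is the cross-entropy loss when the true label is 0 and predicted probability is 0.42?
L = 0.5447

L = -0·log(0.42) - 1·log(0.58) = -log(0.58) = 0.5447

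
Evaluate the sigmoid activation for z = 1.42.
0.8053

sigmoid(1.42) = 1/(1 + e^(-1.42)) = 1/(1 + 0.2417) = 0.8053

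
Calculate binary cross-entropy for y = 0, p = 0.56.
L = 0.821

L = -0·log(0.56) - 1·log(0.44) = -log(0.44) = 0.821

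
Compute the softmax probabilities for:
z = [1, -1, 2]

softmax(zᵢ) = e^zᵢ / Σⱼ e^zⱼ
p = [0.2595, 0.0351, 0.7054]

exp(z) = [2.718, 0.3679, 7.389]
Sum = 10.48
p = [0.2595, 0.0351, 0.7054]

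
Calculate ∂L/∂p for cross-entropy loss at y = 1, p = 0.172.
∂L/∂p = -5.814

∂L/∂p = -y/p + (1-y)/(1-p) = -1/0.172 + 0 = -5.814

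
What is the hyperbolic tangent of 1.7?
0.9354

tanh(1.7) = (e^(1.7) - e^(-1.7))/(e^(1.7) + e^(-1.7)) = 0.9354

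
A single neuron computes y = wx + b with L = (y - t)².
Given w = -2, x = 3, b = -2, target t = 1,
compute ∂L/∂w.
∂L/∂w = -54

y = wx + b = (-2)(3) + -2 = -8
∂L/∂y = 2(y - t) = 2(-8 - 1) = -18
∂y/∂w = x = 3
∂L/∂w = ∂L/∂y · ∂y/∂w = -18 × 3 = -54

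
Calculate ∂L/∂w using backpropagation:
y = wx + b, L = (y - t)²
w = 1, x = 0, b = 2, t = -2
∂L/∂w = 0

y = wx + b = (1)(0) + 2 = 2
∂L/∂y = 2(y - t) = 2(2 - -2) = 8
∂y/∂w = x = 0
∂L/∂w = ∂L/∂y · ∂y/∂w = 8 × 0 = 0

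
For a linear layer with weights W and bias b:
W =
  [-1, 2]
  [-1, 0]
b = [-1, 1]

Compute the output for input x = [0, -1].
y = [-3, 1]

Wx = [-1×0 + 2×-1, -1×0 + 0×-1]
   = [-2, 0]
y = Wx + b = [-2 + -1, 0 + 1] = [-3, 1]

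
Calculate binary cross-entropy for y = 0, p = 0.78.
L = 1.514

L = -0·log(0.78) - 1·log(0.22) = -log(0.22) = 1.514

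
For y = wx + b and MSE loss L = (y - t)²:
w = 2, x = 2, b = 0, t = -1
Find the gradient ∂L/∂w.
∂L/∂w = 20

y = wx + b = (2)(2) + 0 = 4
∂L/∂y = 2(y - t) = 2(4 - -1) = 10
∂y/∂w = x = 2
∂L/∂w = ∂L/∂y · ∂y/∂w = 10 × 2 = 20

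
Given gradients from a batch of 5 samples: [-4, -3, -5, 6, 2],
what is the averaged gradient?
Average gradient = -0.8

Average = (1/5)(-4 + -3 + -5 + 6 + 2) = -4/5 = -0.8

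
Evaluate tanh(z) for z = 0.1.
0.09967

tanh(0.1) = (e^(0.1) - e^(-0.1))/(e^(0.1) + e^(-0.1)) = 0.09967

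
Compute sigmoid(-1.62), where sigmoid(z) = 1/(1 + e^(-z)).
0.1652

sigmoid(-1.62) = 1/(1 + e^(1.62)) = 1/(1 + 5.053) = 0.1652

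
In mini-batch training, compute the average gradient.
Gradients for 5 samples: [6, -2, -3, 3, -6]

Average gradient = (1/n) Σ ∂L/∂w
Average gradient = -0.4

Average = (1/5)(6 + -2 + -3 + 3 + -6) = -2/5 = -0.4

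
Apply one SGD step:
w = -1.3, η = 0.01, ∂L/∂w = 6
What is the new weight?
w_new = -1.36

w_new = w - η·∂L/∂w = -1.3 - 0.01×(6) = -1.3 - (0.06) = -1.36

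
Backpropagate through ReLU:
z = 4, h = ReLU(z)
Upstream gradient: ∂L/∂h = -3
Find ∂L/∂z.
∂L/∂z = -3

h = ReLU(4) = 4
Since z > 0: ∂h/∂z = 1
∂L/∂z = ∂L/∂h · ∂h/∂z = -3 × 1 = -3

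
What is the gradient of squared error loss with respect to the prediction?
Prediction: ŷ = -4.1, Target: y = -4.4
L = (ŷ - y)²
∂L/∂ŷ = 0.6

∂L/∂ŷ = 2(ŷ - y) = 2(-4.1 - -4.4) = 2(0.3) = 0.6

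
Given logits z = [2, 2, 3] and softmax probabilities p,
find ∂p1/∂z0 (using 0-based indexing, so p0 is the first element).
∂p1/∂z0 = -0.04492

p = softmax(z) = [0.2119, 0.2119, 0.5761]
p1 = 0.2119, p0 = 0.2119

∂p1/∂z0 = -p1 × p0 = -0.2119 × 0.2119 = -0.04492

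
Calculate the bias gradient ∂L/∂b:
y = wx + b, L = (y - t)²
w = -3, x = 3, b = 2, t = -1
∂L/∂b = -12

y = wx + b = (-3)(3) + 2 = -7
∂L/∂y = 2(y - t) = 2(-7 - -1) = -12
∂y/∂b = 1
∂L/∂b = ∂L/∂y · ∂y/∂b = -12 × 1 = -12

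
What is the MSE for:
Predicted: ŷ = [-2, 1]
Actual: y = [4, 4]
MSE = 22.5

MSE = (1/2)((-2-4)² + (1-4)²) = (1/2)(36 + 9) = 22.5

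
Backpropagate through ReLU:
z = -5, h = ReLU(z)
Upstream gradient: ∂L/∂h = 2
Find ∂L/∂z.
∂L/∂z = 0

h = ReLU(-5) = 0
Since z < 0: ∂h/∂z = 0
∂L/∂z = ∂L/∂h · ∂h/∂z = 2 × 0 = 0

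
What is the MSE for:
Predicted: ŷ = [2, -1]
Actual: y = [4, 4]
MSE = 14.5

MSE = (1/2)((2-4)² + (-1-4)²) = (1/2)(4 + 25) = 14.5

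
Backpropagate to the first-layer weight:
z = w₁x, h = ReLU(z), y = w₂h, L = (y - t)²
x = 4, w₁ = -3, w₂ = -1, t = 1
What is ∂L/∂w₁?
∂L/∂w₁ = 0

Forward pass:
z = w₁x = -3×4 = -12
h = ReLU(-12) = 0
y = w₂h = -1×0 = 0

Backward pass:
∂L/∂y = 2(y - t) = 2(0 - 1) = -2
∂y/∂h = w₂ = -1
∂h/∂z = 0 (ReLU derivative)
∂z/∂w₁ = x = 4

∂L/∂w₁ = -2 × -1 × 0 × 4 = 0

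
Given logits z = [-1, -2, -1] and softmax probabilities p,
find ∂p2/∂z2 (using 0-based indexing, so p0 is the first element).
∂p2/∂z2 = 0.244

p = softmax(z) = [0.4223, 0.1554, 0.4223]
p2 = 0.4223

∂p2/∂z2 = p2(1 - p2) = 0.4223 × (1 - 0.4223) = 0.244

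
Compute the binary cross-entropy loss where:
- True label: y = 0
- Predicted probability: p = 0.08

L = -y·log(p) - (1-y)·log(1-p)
L = 0.08338

L = -0·log(0.08) - 1·log(0.92) = -log(0.92) = 0.08338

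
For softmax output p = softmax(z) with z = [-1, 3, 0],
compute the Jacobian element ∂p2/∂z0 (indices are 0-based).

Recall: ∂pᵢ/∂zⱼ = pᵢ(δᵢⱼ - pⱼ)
∂p2/∂z0 = -0.0007993

p = softmax(z) = [0.01715, 0.9362, 0.04661]
p2 = 0.04661, p0 = 0.01715

∂p2/∂z0 = -p2 × p0 = -0.04661 × 0.01715 = -0.0007993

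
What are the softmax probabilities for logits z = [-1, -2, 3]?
p = [0.0179, 0.0066, 0.9756]

exp(z) = [0.3679, 0.1353, 20.09]
Sum = 20.59
p = [0.0179, 0.0066, 0.9756]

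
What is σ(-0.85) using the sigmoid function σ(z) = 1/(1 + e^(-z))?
0.2994

sigmoid(-0.85) = 1/(1 + e^(0.85)) = 1/(1 + 2.34) = 0.2994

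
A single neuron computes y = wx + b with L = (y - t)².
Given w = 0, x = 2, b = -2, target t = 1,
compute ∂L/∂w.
∂L/∂w = -12

y = wx + b = (0)(2) + -2 = -2
∂L/∂y = 2(y - t) = 2(-2 - 1) = -6
∂y/∂w = x = 2
∂L/∂w = ∂L/∂y · ∂y/∂w = -6 × 2 = -12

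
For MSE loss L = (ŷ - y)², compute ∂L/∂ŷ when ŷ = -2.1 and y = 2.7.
∂L/∂ŷ = -9.6

∂L/∂ŷ = 2(ŷ - y) = 2(-2.1 - 2.7) = 2(-4.8) = -9.6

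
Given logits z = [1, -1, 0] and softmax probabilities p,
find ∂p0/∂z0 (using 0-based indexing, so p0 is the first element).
∂p0/∂z0 = 0.2227

p = softmax(z) = [0.6652, 0.09003, 0.2447]
p0 = 0.6652

∂p0/∂z0 = p0(1 - p0) = 0.6652 × (1 - 0.6652) = 0.2227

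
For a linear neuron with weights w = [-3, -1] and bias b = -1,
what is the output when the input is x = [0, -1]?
y = 0

y = (-3)(0) + (-1)(-1) + -1 = 0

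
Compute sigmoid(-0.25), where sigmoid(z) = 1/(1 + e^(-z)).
0.4378

sigmoid(-0.25) = 1/(1 + e^(0.25)) = 1/(1 + 1.284) = 0.4378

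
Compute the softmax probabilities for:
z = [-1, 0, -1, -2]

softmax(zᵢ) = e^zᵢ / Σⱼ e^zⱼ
p = [0.1966, 0.5344, 0.1966, 0.0723]

exp(z) = [0.3679, 1, 0.3679, 0.1353]
Sum = 1.871
p = [0.1966, 0.5344, 0.1966, 0.0723]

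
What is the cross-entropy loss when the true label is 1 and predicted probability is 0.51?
L = 0.6733

L = -1·log(0.51) - 0·log(0.49) = -log(0.51) = 0.6733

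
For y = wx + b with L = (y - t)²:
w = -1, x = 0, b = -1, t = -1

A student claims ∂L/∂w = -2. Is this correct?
Incorrect

y = (-1)(0) + -1 = -1
∂L/∂y = 2(y - t) = 2(-1 - -1) = 0
∂y/∂w = x = 0
∂L/∂w = 0 × 0 = 0

Claimed value: -2
Incorrect: The correct gradient is 0.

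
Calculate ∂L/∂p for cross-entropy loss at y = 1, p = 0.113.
∂L/∂p = -8.85

∂L/∂p = -y/p + (1-y)/(1-p) = -1/0.113 + 0 = -8.85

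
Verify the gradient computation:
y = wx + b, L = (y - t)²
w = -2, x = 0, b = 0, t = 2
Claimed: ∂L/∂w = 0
Correct

y = (-2)(0) + 0 = 0
∂L/∂y = 2(y - t) = 2(0 - 2) = -4
∂y/∂w = x = 0
∂L/∂w = -4 × 0 = 0

Claimed value: 0
Correct: The correct gradient is 0.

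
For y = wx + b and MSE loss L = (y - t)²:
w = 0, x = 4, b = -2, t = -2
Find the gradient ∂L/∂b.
∂L/∂b = 0

y = wx + b = (0)(4) + -2 = -2
∂L/∂y = 2(y - t) = 2(-2 - -2) = 0
∂y/∂b = 1
∂L/∂b = ∂L/∂y · ∂y/∂b = 0 × 1 = 0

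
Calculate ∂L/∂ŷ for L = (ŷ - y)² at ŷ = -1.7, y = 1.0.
∂L/∂ŷ = -5.4

∂L/∂ŷ = 2(ŷ - y) = 2(-1.7 - 1.0) = 2(-2.7) = -5.4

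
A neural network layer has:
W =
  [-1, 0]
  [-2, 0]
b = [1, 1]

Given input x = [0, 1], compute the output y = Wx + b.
y = [1, 1]

Wx = [-1×0 + 0×1, -2×0 + 0×1]
   = [0, 0]
y = Wx + b = [0 + 1, 0 + 1] = [1, 1]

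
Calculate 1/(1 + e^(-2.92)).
0.9488

sigmoid(2.92) = 1/(1 + e^(-2.92)) = 1/(1 + 0.05393) = 0.9488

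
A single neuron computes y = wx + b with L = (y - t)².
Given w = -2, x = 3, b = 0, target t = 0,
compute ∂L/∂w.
∂L/∂w = -36

y = wx + b = (-2)(3) + 0 = -6
∂L/∂y = 2(y - t) = 2(-6 - 0) = -12
∂y/∂w = x = 3
∂L/∂w = ∂L/∂y · ∂y/∂w = -12 × 3 = -36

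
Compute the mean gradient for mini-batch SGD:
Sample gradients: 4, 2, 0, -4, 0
Average gradient = 0.4

Average = (1/5)(4 + 2 + 0 + -4 + 0) = 2/5 = 0.4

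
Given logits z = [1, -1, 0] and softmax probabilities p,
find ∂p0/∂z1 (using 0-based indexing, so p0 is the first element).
∂p0/∂z1 = -0.05989

p = softmax(z) = [0.6652, 0.09003, 0.2447]
p0 = 0.6652, p1 = 0.09003

∂p0/∂z1 = -p0 × p1 = -0.6652 × 0.09003 = -0.05989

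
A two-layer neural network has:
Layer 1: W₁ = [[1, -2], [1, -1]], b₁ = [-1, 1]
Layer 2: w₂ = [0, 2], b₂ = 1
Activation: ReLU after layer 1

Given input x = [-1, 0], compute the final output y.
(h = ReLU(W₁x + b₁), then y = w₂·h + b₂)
y = 1

Layer 1 pre-activation: z₁ = [-2, 0]
After ReLU: h = [0, 0]
Layer 2 output: y = 0×0 + 2×0 + 1 = 1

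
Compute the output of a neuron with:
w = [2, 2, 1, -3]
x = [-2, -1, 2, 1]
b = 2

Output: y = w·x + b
y = -5

y = (2)(-2) + (2)(-1) + (1)(2) + (-3)(1) + 2 = -5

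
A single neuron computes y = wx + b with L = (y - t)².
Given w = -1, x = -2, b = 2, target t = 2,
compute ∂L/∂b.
∂L/∂b = 4

y = wx + b = (-1)(-2) + 2 = 4
∂L/∂y = 2(y - t) = 2(4 - 2) = 4
∂y/∂b = 1
∂L/∂b = ∂L/∂y · ∂y/∂b = 4 × 1 = 4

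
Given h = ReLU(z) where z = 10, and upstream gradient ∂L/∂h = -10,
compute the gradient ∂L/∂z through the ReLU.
∂L/∂z = -10

h = ReLU(10) = 10
Since z > 0: ∂h/∂z = 1
∂L/∂z = ∂L/∂h · ∂h/∂z = -10 × 1 = -10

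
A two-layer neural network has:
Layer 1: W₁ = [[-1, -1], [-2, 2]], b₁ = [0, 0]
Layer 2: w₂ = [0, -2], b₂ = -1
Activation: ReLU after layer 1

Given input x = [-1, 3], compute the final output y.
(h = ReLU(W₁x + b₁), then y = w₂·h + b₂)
y = -17

Layer 1 pre-activation: z₁ = [-2, 8]
After ReLU: h = [0, 8]
Layer 2 output: y = 0×0 + -2×8 + -1 = -17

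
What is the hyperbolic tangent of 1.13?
0.811

tanh(1.13) = (e^(1.13) - e^(-1.13))/(e^(1.13) + e^(-1.13)) = 0.811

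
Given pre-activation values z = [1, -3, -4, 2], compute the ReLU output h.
h = [1, 0, 0, 2]

ReLU applied element-wise: max(0,1)=1, max(0,-3)=0, max(0,-4)=0, max(0,2)=2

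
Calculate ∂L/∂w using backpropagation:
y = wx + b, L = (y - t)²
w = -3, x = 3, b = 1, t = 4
∂L/∂w = -72

y = wx + b = (-3)(3) + 1 = -8
∂L/∂y = 2(y - t) = 2(-8 - 4) = -24
∂y/∂w = x = 3
∂L/∂w = ∂L/∂y · ∂y/∂w = -24 × 3 = -72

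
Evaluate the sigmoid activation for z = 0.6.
0.6457

sigmoid(0.6) = 1/(1 + e^(-0.6)) = 1/(1 + 0.5488) = 0.6457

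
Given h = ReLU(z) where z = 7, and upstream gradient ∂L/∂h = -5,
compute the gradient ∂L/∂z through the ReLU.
∂L/∂z = -5

h = ReLU(7) = 7
Since z > 0: ∂h/∂z = 1
∂L/∂z = ∂L/∂h · ∂h/∂z = -5 × 1 = -5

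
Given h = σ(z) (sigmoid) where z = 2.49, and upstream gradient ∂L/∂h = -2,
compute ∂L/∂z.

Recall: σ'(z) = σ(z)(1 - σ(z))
∂L/∂z = -0.1414

σ(2.49) = 0.9234
σ'(2.49) = σ(2.49)(1 - σ(2.49)) = 0.9234 × 0.07656 = 0.0707
∂L/∂z = ∂L/∂h · σ'(z) = -2 × 0.0707 = -0.1414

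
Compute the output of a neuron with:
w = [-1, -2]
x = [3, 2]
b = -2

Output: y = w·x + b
y = -9

y = (-1)(3) + (-2)(2) + -2 = -9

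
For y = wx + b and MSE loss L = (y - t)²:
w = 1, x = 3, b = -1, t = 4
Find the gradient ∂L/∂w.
∂L/∂w = -12

y = wx + b = (1)(3) + -1 = 2
∂L/∂y = 2(y - t) = 2(2 - 4) = -4
∂y/∂w = x = 3
∂L/∂w = ∂L/∂y · ∂y/∂w = -4 × 3 = -12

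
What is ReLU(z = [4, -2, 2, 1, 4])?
h = [4, 0, 2, 1, 4]

ReLU applied element-wise: max(0,4)=4, max(0,-2)=0, max(0,2)=2, max(0,1)=1, max(0,4)=4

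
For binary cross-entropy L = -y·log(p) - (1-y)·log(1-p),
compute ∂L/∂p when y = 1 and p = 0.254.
∂L/∂p = -3.937

∂L/∂p = -y/p + (1-y)/(1-p) = -1/0.254 + 0 = -3.937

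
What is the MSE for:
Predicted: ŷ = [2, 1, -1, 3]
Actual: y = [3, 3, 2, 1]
MSE = 4.5

MSE = (1/4)((2-3)² + (1-3)² + (-1-2)² + (3-1)²) = (1/4)(1 + 4 + 9 + 4) = 4.5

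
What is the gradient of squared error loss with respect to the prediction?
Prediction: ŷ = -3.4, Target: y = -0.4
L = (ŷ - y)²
∂L/∂ŷ = -6.0

∂L/∂ŷ = 2(ŷ - y) = 2(-3.4 - -0.4) = 2(-3.0) = -6.0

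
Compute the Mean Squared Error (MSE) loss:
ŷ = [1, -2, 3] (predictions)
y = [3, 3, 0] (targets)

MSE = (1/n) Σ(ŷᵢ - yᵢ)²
MSE = 12.67

MSE = (1/3)((1-3)² + (-2-3)² + (3-0)²) = (1/3)(4 + 25 + 9) = 12.67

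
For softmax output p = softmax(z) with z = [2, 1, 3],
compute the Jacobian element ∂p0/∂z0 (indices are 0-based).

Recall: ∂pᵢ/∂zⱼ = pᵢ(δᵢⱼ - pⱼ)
∂p0/∂z0 = 0.1848

p = softmax(z) = [0.2447, 0.09003, 0.6652]
p0 = 0.2447

∂p0/∂z0 = p0(1 - p0) = 0.2447 × (1 - 0.2447) = 0.1848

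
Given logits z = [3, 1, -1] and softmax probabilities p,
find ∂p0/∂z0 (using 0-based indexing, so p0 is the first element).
∂p0/∂z0 = 0.1154

p = softmax(z) = [0.8668, 0.1173, 0.01588]
p0 = 0.8668

∂p0/∂z0 = p0(1 - p0) = 0.8668 × (1 - 0.8668) = 0.1154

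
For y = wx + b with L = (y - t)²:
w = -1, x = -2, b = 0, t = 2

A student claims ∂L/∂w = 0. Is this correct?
Correct

y = (-1)(-2) + 0 = 2
∂L/∂y = 2(y - t) = 2(2 - 2) = 0
∂y/∂w = x = -2
∂L/∂w = 0 × -2 = 0

Claimed value: 0
Correct: The correct gradient is 0.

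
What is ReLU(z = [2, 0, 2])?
h = [2, 0, 2]

ReLU applied element-wise: max(0,2)=2, max(0,0)=0, max(0,2)=2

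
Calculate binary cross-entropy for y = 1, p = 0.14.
L = 1.966

L = -1·log(0.14) - 0·log(0.86) = -log(0.14) = 1.966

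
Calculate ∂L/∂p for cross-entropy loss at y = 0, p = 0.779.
∂L/∂p = 4.525

∂L/∂p = -y/p + (1-y)/(1-p) = 0 + 1/0.221 = 4.525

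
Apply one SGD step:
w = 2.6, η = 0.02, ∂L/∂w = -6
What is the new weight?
w_new = 2.72

w_new = w - η·∂L/∂w = 2.6 - 0.02×(-6) = 2.6 - (-0.12) = 2.72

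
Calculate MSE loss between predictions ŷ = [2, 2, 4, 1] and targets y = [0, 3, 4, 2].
MSE = 1.5

MSE = (1/4)((2-0)² + (2-3)² + (4-4)² + (1-2)²) = (1/4)(4 + 1 + 0 + 1) = 1.5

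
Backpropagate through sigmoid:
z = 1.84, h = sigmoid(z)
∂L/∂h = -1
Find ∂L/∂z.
∂L/∂z = -0.1183

σ(1.84) = 0.8629
σ'(1.84) = σ(1.84)(1 - σ(1.84)) = 0.8629 × 0.1371 = 0.1183
∂L/∂z = ∂L/∂h · σ'(z) = -1 × 0.1183 = -0.1183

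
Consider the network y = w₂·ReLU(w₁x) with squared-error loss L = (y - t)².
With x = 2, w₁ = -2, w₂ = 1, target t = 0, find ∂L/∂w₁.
∂L/∂w₁ = 0

Forward pass:
z = w₁x = -2×2 = -4
h = ReLU(-4) = 0
y = w₂h = 1×0 = 0

Backward pass:
∂L/∂y = 2(y - t) = 2(0 - 0) = 0
∂y/∂h = w₂ = 1
∂h/∂z = 0 (ReLU derivative)
∂z/∂w₁ = x = 2

∂L/∂w₁ = 0 × 1 × 0 × 2 = 0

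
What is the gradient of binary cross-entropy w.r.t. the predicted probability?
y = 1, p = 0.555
∂L/∂p = -1.802

∂L/∂p = -y/p + (1-y)/(1-p) = -1/0.555 + 0 = -1.802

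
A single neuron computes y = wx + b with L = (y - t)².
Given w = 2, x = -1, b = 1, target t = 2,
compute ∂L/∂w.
∂L/∂w = 6

y = wx + b = (2)(-1) + 1 = -1
∂L/∂y = 2(y - t) = 2(-1 - 2) = -6
∂y/∂w = x = -1
∂L/∂w = ∂L/∂y · ∂y/∂w = -6 × -1 = 6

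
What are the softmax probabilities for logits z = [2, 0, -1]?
p = [0.8438, 0.1142, 0.042]

exp(z) = [7.389, 1, 0.3679]
Sum = 8.757
p = [0.8438, 0.1142, 0.042]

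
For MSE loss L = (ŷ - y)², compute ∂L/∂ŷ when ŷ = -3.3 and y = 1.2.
∂L/∂ŷ = -9.0

∂L/∂ŷ = 2(ŷ - y) = 2(-3.3 - 1.2) = 2(-4.5) = -9.0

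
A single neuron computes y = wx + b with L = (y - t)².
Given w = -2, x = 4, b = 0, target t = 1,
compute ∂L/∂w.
∂L/∂w = -72

y = wx + b = (-2)(4) + 0 = -8
∂L/∂y = 2(y - t) = 2(-8 - 1) = -18
∂y/∂w = x = 4
∂L/∂w = ∂L/∂y · ∂y/∂w = -18 × 4 = -72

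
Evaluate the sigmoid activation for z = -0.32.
0.4207

sigmoid(-0.32) = 1/(1 + e^(0.32)) = 1/(1 + 1.377) = 0.4207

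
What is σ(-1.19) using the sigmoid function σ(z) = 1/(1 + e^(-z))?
0.2333

sigmoid(-1.19) = 1/(1 + e^(1.19)) = 1/(1 + 3.287) = 0.2333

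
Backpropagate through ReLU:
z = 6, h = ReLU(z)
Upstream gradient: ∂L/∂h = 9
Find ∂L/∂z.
∂L/∂z = 9

h = ReLU(6) = 6
Since z > 0: ∂h/∂z = 1
∂L/∂z = ∂L/∂h · ∂h/∂z = 9 × 1 = 9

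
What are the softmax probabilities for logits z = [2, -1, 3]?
p = [0.2654, 0.0132, 0.7214]

exp(z) = [7.389, 0.3679, 20.09]
Sum = 27.84
p = [0.2654, 0.0132, 0.7214]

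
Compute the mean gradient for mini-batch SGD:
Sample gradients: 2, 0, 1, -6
Average gradient = -0.75

Average = (1/4)(2 + 0 + 1 + -6) = -3/4 = -0.75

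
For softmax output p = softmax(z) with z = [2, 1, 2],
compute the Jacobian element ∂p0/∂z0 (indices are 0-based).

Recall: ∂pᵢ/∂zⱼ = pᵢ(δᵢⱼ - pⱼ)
∂p0/∂z0 = 0.244

p = softmax(z) = [0.4223, 0.1554, 0.4223]
p0 = 0.4223

∂p0/∂z0 = p0(1 - p0) = 0.4223 × (1 - 0.4223) = 0.244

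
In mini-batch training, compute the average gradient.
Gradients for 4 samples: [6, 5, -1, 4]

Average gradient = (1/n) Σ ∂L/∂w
Average gradient = 3.5

Average = (1/4)(6 + 5 + -1 + 4) = 14/4 = 3.5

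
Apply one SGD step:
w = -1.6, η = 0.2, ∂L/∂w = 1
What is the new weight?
w_new = -1.8

w_new = w - η·∂L/∂w = -1.6 - 0.2×(1) = -1.6 - (0.2) = -1.8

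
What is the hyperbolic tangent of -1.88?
-0.9545

tanh(-1.88) = (e^(-1.88) - e^(1.88))/(e^(-1.88) + e^(1.88)) = -0.9545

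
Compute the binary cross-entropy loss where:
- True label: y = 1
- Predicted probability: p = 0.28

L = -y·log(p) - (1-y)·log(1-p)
L = 1.273

L = -1·log(0.28) - 0·log(0.72) = -log(0.28) = 1.273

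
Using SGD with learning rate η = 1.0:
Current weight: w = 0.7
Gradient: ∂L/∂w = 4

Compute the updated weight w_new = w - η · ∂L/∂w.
w_new = -3.3

w_new = w - η·∂L/∂w = 0.7 - 1.0×(4) = 0.7 - (4) = -3.3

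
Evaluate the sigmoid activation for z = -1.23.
0.2262

sigmoid(-1.23) = 1/(1 + e^(1.23)) = 1/(1 + 3.421) = 0.2262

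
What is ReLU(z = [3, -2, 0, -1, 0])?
h = [3, 0, 0, 0, 0]

ReLU applied element-wise: max(0,3)=3, max(0,-2)=0, max(0,0)=0, max(0,-1)=0, max(0,0)=0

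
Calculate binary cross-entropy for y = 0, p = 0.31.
L = 0.3711

L = -0·log(0.31) - 1·log(0.69) = -log(0.69) = 0.3711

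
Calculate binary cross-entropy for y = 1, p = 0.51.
L = 0.6733

L = -1·log(0.51) - 0·log(0.49) = -log(0.51) = 0.6733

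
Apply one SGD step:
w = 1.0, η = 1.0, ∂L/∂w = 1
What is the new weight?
w_new = 0

w_new = w - η·∂L/∂w = 1.0 - 1.0×(1) = 1.0 - (1) = 0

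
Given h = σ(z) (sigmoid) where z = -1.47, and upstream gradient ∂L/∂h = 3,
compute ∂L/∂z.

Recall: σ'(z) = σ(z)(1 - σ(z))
∂L/∂z = 0.456

σ(-1.47) = 0.1869
σ'(-1.47) = σ(-1.47)(1 - σ(-1.47)) = 0.1869 × 0.8131 = 0.152
∂L/∂z = ∂L/∂h · σ'(z) = 3 × 0.152 = 0.456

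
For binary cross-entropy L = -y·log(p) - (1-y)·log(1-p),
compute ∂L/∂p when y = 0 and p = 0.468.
∂L/∂p = 1.88

∂L/∂p = -y/p + (1-y)/(1-p) = 0 + 1/0.532 = 1.88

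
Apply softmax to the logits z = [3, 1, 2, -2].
p = [0.6623, 0.0896, 0.2436, 0.0045]

exp(z) = [20.09, 2.718, 7.389, 0.1353]
Sum = 30.33
p = [0.6623, 0.0896, 0.2436, 0.0045]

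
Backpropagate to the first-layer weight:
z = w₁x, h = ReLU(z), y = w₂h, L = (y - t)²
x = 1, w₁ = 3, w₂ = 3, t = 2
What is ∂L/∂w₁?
∂L/∂w₁ = 42

Forward pass:
z = w₁x = 3×1 = 3
h = ReLU(3) = 3
y = w₂h = 3×3 = 9

Backward pass:
∂L/∂y = 2(y - t) = 2(9 - 2) = 14
∂y/∂h = w₂ = 3
∂h/∂z = 1 (ReLU derivative)
∂z/∂w₁ = x = 1

∂L/∂w₁ = 14 × 3 × 1 × 1 = 42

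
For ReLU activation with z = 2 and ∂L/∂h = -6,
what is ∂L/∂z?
∂L/∂z = -6

h = ReLU(2) = 2
Since z > 0: ∂h/∂z = 1
∂L/∂z = ∂L/∂h · ∂h/∂z = -6 × 1 = -6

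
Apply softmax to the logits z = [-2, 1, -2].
p = [0.0453, 0.9094, 0.0453]

exp(z) = [0.1353, 2.718, 0.1353]
Sum = 2.989
p = [0.0453, 0.9094, 0.0453]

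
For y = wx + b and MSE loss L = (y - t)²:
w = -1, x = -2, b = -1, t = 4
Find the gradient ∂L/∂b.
∂L/∂b = -6

y = wx + b = (-1)(-2) + -1 = 1
∂L/∂y = 2(y - t) = 2(1 - 4) = -6
∂y/∂b = 1
∂L/∂b = ∂L/∂y · ∂y/∂b = -6 × 1 = -6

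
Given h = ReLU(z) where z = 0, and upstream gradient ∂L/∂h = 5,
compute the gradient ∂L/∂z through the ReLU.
∂L/∂z = 0

h = ReLU(0) = 0
At z = 0: ∂h/∂z = 0 (by convention)
∂L/∂z = ∂L/∂h · ∂h/∂z = 5 × 0 = 0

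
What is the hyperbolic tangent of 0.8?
0.664

tanh(0.8) = (e^(0.8) - e^(-0.8))/(e^(0.8) + e^(-0.8)) = 0.664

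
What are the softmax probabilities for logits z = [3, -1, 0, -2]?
p = [0.9304, 0.017, 0.0463, 0.0063]

exp(z) = [20.09, 0.3679, 1, 0.1353]
Sum = 21.59
p = [0.9304, 0.017, 0.0463, 0.0063]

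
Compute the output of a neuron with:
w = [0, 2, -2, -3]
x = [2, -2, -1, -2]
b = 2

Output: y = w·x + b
y = 6

y = (0)(2) + (2)(-2) + (-2)(-1) + (-3)(-2) + 2 = 6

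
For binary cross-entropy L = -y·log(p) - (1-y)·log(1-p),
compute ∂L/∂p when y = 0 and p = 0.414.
∂L/∂p = 1.706

∂L/∂p = -y/p + (1-y)/(1-p) = 0 + 1/0.586 = 1.706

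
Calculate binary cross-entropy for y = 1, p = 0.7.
L = 0.3567

L = -1·log(0.7) - 0·log(0.3) = -log(0.7) = 0.3567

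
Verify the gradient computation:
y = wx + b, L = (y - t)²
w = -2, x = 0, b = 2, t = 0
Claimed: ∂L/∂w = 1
Incorrect

y = (-2)(0) + 2 = 2
∂L/∂y = 2(y - t) = 2(2 - 0) = 4
∂y/∂w = x = 0
∂L/∂w = 4 × 0 = 0

Claimed value: 1
Incorrect: The correct gradient is 0.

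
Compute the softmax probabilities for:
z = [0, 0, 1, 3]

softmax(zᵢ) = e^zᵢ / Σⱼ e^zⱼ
p = [0.0403, 0.0403, 0.1096, 0.8098]

exp(z) = [1, 1, 2.718, 20.09]
Sum = 24.8
p = [0.0403, 0.0403, 0.1096, 0.8098]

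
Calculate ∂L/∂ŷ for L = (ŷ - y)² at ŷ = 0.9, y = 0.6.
∂L/∂ŷ = 0.6

∂L/∂ŷ = 2(ŷ - y) = 2(0.9 - 0.6) = 2(0.3) = 0.6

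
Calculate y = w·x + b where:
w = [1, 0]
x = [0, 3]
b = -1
y = -1

y = (1)(0) + (0)(3) + -1 = -1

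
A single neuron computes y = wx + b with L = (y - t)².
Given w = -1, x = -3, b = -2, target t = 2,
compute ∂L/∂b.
∂L/∂b = -2

y = wx + b = (-1)(-3) + -2 = 1
∂L/∂y = 2(y - t) = 2(1 - 2) = -2
∂y/∂b = 1
∂L/∂b = ∂L/∂y · ∂y/∂b = -2 × 1 = -2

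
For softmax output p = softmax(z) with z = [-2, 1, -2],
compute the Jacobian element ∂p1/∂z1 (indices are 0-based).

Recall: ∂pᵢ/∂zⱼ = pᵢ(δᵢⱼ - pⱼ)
∂p1/∂z1 = 0.08236

p = softmax(z) = [0.04528, 0.9094, 0.04528]
p1 = 0.9094

∂p1/∂z1 = p1(1 - p1) = 0.9094 × (1 - 0.9094) = 0.08236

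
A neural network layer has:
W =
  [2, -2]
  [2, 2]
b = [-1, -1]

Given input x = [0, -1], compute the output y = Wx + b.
y = [1, -3]

Wx = [2×0 + -2×-1, 2×0 + 2×-1]
   = [2, -2]
y = Wx + b = [2 + -1, -2 + -1] = [1, -3]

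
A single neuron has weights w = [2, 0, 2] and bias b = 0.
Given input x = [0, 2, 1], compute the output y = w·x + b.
y = 2

y = (2)(0) + (0)(2) + (2)(1) + 0 = 2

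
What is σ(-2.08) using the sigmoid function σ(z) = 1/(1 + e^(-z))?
0.1111

sigmoid(-2.08) = 1/(1 + e^(2.08)) = 1/(1 + 8.004) = 0.1111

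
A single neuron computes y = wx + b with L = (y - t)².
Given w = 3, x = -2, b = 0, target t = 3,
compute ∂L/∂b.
∂L/∂b = -18

y = wx + b = (3)(-2) + 0 = -6
∂L/∂y = 2(y - t) = 2(-6 - 3) = -18
∂y/∂b = 1
∂L/∂b = ∂L/∂y · ∂y/∂b = -18 × 1 = -18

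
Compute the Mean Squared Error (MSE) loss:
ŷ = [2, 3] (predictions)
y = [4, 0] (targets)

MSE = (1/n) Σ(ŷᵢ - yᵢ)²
MSE = 6.5

MSE = (1/2)((2-4)² + (3-0)²) = (1/2)(4 + 9) = 6.5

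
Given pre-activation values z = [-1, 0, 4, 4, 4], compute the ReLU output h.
h = [0, 0, 4, 4, 4]

ReLU applied element-wise: max(0,-1)=0, max(0,0)=0, max(0,4)=4, max(0,4)=4, max(0,4)=4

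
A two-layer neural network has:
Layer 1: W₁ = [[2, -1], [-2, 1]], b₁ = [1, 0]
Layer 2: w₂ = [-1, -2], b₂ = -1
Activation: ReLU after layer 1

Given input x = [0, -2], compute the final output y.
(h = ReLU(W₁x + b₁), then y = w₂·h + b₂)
y = -4

Layer 1 pre-activation: z₁ = [3, -2]
After ReLU: h = [3, 0]
Layer 2 output: y = -1×3 + -2×0 + -1 = -4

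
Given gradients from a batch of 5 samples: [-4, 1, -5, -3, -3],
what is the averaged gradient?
Average gradient = -2.8

Average = (1/5)(-4 + 1 + -5 + -3 + -3) = -14/5 = -2.8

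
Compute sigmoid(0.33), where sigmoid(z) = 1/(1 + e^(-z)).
0.5818

sigmoid(0.33) = 1/(1 + e^(-0.33)) = 1/(1 + 0.7189) = 0.5818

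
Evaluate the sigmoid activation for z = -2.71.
0.06239

sigmoid(-2.71) = 1/(1 + e^(2.71)) = 1/(1 + 15.03) = 0.06239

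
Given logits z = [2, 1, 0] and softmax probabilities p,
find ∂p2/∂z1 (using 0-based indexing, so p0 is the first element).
∂p2/∂z1 = -0.02203

p = softmax(z) = [0.6652, 0.2447, 0.09003]
p2 = 0.09003, p1 = 0.2447

∂p2/∂z1 = -p2 × p1 = -0.09003 × 0.2447 = -0.02203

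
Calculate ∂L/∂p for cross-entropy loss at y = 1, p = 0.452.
∂L/∂p = -2.212

∂L/∂p = -y/p + (1-y)/(1-p) = -1/0.452 + 0 = -2.212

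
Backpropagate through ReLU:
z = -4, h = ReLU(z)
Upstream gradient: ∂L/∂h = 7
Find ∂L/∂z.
∂L/∂z = 0

h = ReLU(-4) = 0
Since z < 0: ∂h/∂z = 0
∂L/∂z = ∂L/∂h · ∂h/∂z = 7 × 0 = 0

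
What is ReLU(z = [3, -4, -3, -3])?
h = [3, 0, 0, 0]

ReLU applied element-wise: max(0,3)=3, max(0,-4)=0, max(0,-3)=0, max(0,-3)=0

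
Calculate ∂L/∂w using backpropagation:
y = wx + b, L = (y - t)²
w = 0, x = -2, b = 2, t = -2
∂L/∂w = -16

y = wx + b = (0)(-2) + 2 = 2
∂L/∂y = 2(y - t) = 2(2 - -2) = 8
∂y/∂w = x = -2
∂L/∂w = ∂L/∂y · ∂y/∂w = 8 × -2 = -16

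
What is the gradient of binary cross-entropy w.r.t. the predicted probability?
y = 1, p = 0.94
∂L/∂p = -1.064

∂L/∂p = -y/p + (1-y)/(1-p) = -1/0.94 + 0 = -1.064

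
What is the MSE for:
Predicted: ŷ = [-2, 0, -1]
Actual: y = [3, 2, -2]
MSE = 10

MSE = (1/3)((-2-3)² + (0-2)² + (-1--2)²) = (1/3)(25 + 4 + 1) = 10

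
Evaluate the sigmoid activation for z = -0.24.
0.4403

sigmoid(-0.24) = 1/(1 + e^(0.24)) = 1/(1 + 1.271) = 0.4403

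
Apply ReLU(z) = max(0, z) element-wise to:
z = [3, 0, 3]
h = [3, 0, 3]

ReLU applied element-wise: max(0,3)=3, max(0,0)=0, max(0,3)=3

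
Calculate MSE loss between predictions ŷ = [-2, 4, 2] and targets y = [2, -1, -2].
MSE = 19

MSE = (1/3)((-2-2)² + (4--1)² + (2--2)²) = (1/3)(16 + 25 + 16) = 19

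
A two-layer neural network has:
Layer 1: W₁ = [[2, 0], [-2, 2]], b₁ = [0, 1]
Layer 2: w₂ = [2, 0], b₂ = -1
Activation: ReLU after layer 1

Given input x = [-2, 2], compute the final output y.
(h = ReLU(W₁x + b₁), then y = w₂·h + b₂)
y = -1

Layer 1 pre-activation: z₁ = [-4, 9]
After ReLU: h = [0, 9]
Layer 2 output: y = 2×0 + 0×9 + -1 = -1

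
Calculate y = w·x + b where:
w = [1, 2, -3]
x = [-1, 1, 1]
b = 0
y = -2

y = (1)(-1) + (2)(1) + (-3)(1) + 0 = -2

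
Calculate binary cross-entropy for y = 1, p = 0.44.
L = 0.821

L = -1·log(0.44) - 0·log(0.56) = -log(0.44) = 0.821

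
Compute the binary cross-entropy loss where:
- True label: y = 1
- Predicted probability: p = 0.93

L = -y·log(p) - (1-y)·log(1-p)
L = 0.07257

L = -1·log(0.93) - 0·log(0.07) = -log(0.93) = 0.07257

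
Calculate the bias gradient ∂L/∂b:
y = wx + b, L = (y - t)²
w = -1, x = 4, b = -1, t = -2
∂L/∂b = -6

y = wx + b = (-1)(4) + -1 = -5
∂L/∂y = 2(y - t) = 2(-5 - -2) = -6
∂y/∂b = 1
∂L/∂b = ∂L/∂y · ∂y/∂b = -6 × 1 = -6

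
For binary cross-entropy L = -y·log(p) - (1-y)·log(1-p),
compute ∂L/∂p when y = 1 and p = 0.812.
∂L/∂p = -1.232

∂L/∂p = -y/p + (1-y)/(1-p) = -1/0.812 + 0 = -1.232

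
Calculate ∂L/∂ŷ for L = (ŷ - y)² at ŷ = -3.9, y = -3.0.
∂L/∂ŷ = -1.8

∂L/∂ŷ = 2(ŷ - y) = 2(-3.9 - -3.0) = 2(-0.9) = -1.8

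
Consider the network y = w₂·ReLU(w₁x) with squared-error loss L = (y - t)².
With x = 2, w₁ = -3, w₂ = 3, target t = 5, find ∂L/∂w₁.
∂L/∂w₁ = 0

Forward pass:
z = w₁x = -3×2 = -6
h = ReLU(-6) = 0
y = w₂h = 3×0 = 0

Backward pass:
∂L/∂y = 2(y - t) = 2(0 - 5) = -10
∂y/∂h = w₂ = 3
∂h/∂z = 0 (ReLU derivative)
∂z/∂w₁ = x = 2

∂L/∂w₁ = -10 × 3 × 0 × 2 = 0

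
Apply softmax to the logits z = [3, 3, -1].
p = [0.4955, 0.4955, 0.0091]

exp(z) = [20.09, 20.09, 0.3679]
Sum = 40.54
p = [0.4955, 0.4955, 0.0091]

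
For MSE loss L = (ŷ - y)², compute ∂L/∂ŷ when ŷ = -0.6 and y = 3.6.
∂L/∂ŷ = -8.4

∂L/∂ŷ = 2(ŷ - y) = 2(-0.6 - 3.6) = 2(-4.2) = -8.4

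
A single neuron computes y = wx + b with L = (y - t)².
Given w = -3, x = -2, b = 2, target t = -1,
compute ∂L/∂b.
∂L/∂b = 18

y = wx + b = (-3)(-2) + 2 = 8
∂L/∂y = 2(y - t) = 2(8 - -1) = 18
∂y/∂b = 1
∂L/∂b = ∂L/∂y · ∂y/∂b = 18 × 1 = 18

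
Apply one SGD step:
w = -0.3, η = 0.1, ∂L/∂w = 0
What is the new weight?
w_new = -0.3

w_new = w - η·∂L/∂w = -0.3 - 0.1×(0) = -0.3 - (0) = -0.3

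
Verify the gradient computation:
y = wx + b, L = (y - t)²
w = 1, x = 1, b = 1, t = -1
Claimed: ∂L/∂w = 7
Incorrect

y = (1)(1) + 1 = 2
∂L/∂y = 2(y - t) = 2(2 - -1) = 6
∂y/∂w = x = 1
∂L/∂w = 6 × 1 = 6

Claimed value: 7
Incorrect: The correct gradient is 6.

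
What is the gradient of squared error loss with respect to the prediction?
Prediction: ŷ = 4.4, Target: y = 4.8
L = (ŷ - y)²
∂L/∂ŷ = -0.8

∂L/∂ŷ = 2(ŷ - y) = 2(4.4 - 4.8) = 2(-0.4) = -0.8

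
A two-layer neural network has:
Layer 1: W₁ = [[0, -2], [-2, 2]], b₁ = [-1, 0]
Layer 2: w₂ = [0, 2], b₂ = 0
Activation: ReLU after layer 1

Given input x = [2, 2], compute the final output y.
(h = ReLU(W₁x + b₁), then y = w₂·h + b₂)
y = 0

Layer 1 pre-activation: z₁ = [-5, 0]
After ReLU: h = [0, 0]
Layer 2 output: y = 0×0 + 2×0 + 0 = 0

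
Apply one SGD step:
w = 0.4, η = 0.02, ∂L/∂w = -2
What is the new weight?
w_new = 0.44

w_new = w - η·∂L/∂w = 0.4 - 0.02×(-2) = 0.4 - (-0.04) = 0.44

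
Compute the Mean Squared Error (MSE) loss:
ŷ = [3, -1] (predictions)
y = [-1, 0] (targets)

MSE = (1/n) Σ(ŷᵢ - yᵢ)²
MSE = 8.5

MSE = (1/2)((3--1)² + (-1-0)²) = (1/2)(16 + 1) = 8.5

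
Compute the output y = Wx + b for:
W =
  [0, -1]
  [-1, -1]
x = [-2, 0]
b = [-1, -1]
y = [-1, 1]

Wx = [0×-2 + -1×0, -1×-2 + -1×0]
   = [0, 2]
y = Wx + b = [0 + -1, 2 + -1] = [-1, 1]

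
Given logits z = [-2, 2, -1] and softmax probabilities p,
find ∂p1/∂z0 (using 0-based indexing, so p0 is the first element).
∂p1/∂z0 = -0.01605

p = softmax(z) = [0.01715, 0.9362, 0.04661]
p1 = 0.9362, p0 = 0.01715

∂p1/∂z0 = -p1 × p0 = -0.9362 × 0.01715 = -0.01605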